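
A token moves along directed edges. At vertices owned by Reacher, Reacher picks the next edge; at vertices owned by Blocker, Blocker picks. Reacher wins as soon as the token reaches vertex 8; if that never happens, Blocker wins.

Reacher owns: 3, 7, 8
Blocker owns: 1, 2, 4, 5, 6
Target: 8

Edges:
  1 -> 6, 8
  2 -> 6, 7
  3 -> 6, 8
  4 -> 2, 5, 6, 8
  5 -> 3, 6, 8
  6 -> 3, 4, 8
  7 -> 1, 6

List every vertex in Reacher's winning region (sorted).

3, 8

A0 = {8}
A1: add {3} — 3 (Reacher) has 3→8.
A2 = A1; e.g. 1 (Blocker) can still go to 6. Fixed point.
Reacher's winning region = {3, 8}.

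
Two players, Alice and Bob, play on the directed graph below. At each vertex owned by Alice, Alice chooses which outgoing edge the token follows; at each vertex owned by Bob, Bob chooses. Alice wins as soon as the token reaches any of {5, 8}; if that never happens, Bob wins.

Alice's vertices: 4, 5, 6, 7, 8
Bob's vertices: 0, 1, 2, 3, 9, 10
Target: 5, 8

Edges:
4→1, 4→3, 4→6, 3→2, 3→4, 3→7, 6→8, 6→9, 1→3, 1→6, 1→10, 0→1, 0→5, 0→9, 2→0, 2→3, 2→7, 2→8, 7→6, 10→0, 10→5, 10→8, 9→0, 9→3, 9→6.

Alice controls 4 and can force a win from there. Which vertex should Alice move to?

6

A0 = {5, 8}
A1: add {6} — 6 (Alice) has 6→8.
A2: add {4, 7} — 4 (Alice) has 4→6; 7 (Alice) has 7→6.
A3 = A2; e.g. 0 (Bob) can still go to 1. Fixed point.
From 4, successor 6 is in the attractor (rank 1); the other successors 1, 3 are not.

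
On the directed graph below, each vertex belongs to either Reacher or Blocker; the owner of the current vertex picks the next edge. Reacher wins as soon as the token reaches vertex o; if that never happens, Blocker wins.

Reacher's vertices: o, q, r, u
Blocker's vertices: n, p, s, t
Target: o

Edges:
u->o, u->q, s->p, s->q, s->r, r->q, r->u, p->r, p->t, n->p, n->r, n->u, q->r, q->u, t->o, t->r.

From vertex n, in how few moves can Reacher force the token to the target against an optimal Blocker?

5

A0 = {o}
A1: add {u} — u (Reacher) has u→o.
A2: add {q, r} — q (Reacher) has q→u; r (Reacher) has r→u.
A3: add {t} — t (Blocker): all of {o, r} already in.
A4: add {p} — p (Blocker): all of {r, t} already in.
A5: add {n, s} — n (Blocker): all of {p, r, u} already in; s (Blocker): all of {p, q, r} already in.
A5 = all vertices. Fixed point.
n enters the attractor at level 5, so Reacher can force the target in 5 moves from there.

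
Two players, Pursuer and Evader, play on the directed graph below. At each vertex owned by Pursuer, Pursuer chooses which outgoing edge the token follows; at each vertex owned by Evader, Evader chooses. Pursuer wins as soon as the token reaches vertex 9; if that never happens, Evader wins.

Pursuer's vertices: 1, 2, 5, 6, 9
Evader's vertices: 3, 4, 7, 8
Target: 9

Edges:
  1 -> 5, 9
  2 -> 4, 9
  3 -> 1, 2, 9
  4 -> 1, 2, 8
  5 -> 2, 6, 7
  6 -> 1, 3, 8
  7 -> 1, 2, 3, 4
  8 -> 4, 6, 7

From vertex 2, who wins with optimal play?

A0 = {9}
A1: add {1, 2} — 1 (Pursuer) has 1→9; 2 (Pursuer) has 2→9.
2 ∈ A1, so Pursuer can force the target.

Pursuer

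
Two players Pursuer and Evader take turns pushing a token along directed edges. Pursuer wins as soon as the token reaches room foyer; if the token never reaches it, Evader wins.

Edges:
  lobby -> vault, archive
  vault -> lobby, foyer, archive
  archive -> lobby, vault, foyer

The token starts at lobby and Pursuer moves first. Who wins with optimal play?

Evader

Track states (vertex, player-to-move).
A0 = {(foyer,Pursuer), (foyer,Evader)}
A1: add {(vault,Pursuer), (archive,Pursuer)}.
A2: add {(lobby,Evader)}.
A3 = A2; e.g. (lobby,Pursuer) stays out. (lobby,Pursuer) never enters ⇒ Evader avoids the target.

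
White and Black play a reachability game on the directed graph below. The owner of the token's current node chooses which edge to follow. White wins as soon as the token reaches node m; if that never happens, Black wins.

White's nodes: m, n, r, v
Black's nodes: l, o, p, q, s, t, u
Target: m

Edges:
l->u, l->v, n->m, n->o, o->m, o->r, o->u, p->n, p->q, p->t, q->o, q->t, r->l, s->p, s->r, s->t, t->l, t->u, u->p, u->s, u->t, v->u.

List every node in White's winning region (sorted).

m, n

A0 = {m}
A1: add {n} — n (White) has n→m.
A2 = A1; e.g. l (Black) can still go to u. Fixed point.
White's winning region = {m, n}.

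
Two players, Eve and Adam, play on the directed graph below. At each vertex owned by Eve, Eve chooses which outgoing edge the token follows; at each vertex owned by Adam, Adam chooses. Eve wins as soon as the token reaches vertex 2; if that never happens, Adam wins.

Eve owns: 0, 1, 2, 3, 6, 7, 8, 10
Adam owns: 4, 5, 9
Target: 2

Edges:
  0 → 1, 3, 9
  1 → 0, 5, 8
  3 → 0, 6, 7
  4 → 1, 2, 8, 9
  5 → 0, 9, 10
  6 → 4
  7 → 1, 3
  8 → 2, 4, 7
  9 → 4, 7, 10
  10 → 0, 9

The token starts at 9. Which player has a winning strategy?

A0 = {2}
A1: add {8} — 8 (Eve) has 8→2.
A2: add {1} — 1 (Eve) has 1→8.
A3: add {0, 7} — 0 (Eve) has 0→1; 7 (Eve) has 7→1.
A4: add {3, 10} — 3 (Eve) has 3→0; 10 (Eve) has 10→0.
A5 = A4; e.g. 4 (Adam) can still go to 9. Fixed point.
9 never enters the attractor, so Adam can avoid the target forever.

Adam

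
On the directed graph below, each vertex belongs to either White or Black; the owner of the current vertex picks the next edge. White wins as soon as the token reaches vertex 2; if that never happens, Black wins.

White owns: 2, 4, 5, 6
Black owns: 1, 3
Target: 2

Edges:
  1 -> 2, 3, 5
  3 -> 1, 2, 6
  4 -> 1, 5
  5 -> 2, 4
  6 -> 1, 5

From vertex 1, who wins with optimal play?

Black

A0 = {2}
A1: add {5} — 5 (White) has 5→2.
A2: add {4, 6} — 4 (White) has 4→5; 6 (White) has 6→5.
A3 = A2; e.g. 1 (Black) can still go to 3. Fixed point.
1 never enters the attractor, so Black can avoid the target forever.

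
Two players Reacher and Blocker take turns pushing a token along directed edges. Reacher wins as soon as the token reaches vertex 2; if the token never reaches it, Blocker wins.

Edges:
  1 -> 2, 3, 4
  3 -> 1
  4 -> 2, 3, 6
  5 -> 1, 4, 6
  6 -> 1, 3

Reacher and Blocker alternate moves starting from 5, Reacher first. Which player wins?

Track states (vertex, player-to-move).
A0 = {(2,Reacher), (2,Blocker)}
A1: add {(1,Reacher), (4,Reacher)}.
A2: add {(3,Blocker)}.
A3: add {(6,Reacher)}.
A4: add {(5,Blocker)}.
A5 = A4; e.g. (1,Blocker) stays out. (5,Reacher) never enters ⇒ Blocker avoids the target.

Blocker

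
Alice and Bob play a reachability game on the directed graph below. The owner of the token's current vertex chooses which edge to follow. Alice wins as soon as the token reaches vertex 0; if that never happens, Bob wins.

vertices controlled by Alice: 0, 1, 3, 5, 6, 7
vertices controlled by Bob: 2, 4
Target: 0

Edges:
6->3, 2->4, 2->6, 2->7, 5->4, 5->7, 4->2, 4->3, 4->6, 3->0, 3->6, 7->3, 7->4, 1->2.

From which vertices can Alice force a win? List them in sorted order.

0, 3, 5, 6, 7

A0 = {0}
A1: add {3} — 3 (Alice) has 3→0.
A2: add {6, 7} — 6 (Alice) has 6→3; 7 (Alice) has 7→3.
A3: add {5} — 5 (Alice) has 5→7.
A4 = A3; e.g. 1 (Alice) has no edge into A3. Fixed point.
Alice's winning region = {0, 3, 5, 6, 7}.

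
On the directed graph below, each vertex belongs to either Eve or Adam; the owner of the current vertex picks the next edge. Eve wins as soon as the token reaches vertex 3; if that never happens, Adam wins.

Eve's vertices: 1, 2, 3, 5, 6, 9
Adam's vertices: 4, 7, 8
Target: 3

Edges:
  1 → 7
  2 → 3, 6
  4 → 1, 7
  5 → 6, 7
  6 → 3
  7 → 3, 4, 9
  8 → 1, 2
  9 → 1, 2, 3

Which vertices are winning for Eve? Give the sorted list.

2, 3, 5, 6, 9

A0 = {3}
A1: add {2, 6, 9} — 2 (Eve) has 2→3; 6 (Eve) has 6→3; 9 (Eve) has 9→3.
A2: add {5} — 5 (Eve) has 5→6.
A3 = A2; e.g. 1 (Eve) has no edge into A2. Fixed point.
Eve's winning region = {2, 3, 5, 6, 9}.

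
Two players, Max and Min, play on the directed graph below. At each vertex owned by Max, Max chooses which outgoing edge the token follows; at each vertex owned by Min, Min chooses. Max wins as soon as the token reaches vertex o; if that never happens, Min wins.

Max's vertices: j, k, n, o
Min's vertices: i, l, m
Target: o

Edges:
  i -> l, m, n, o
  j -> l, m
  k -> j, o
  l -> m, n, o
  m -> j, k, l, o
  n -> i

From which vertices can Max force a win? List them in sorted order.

k, o

A0 = {o}
A1: add {k} — k (Max) has k→o.
A2 = A1; e.g. i (Min) can still go to l. Fixed point.
Max's winning region = {k, o}.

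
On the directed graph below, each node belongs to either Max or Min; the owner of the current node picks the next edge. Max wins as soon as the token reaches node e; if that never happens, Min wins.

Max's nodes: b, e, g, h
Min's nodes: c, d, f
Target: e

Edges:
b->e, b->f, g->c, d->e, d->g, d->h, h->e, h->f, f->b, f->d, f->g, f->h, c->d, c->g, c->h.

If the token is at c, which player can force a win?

Min

A0 = {e}
A1: add {b, h} — b (Max) has b→e; h (Max) has h→e.
A2 = A1; e.g. c (Min) can still go to d. Fixed point.
c never enters the attractor, so Min can avoid the target forever.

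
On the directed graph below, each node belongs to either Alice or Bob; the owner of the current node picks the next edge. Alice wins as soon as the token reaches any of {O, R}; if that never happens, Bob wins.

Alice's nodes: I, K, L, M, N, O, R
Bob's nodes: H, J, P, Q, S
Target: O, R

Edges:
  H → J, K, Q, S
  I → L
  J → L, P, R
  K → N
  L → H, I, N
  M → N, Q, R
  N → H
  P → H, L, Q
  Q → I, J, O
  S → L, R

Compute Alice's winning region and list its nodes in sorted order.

M, O, R

A0 = {O, R}
A1: add {M} — M (Alice) has M→R.
A2 = A1; e.g. H (Bob) can still go to J. Fixed point.
Alice's winning region = {M, O, R}.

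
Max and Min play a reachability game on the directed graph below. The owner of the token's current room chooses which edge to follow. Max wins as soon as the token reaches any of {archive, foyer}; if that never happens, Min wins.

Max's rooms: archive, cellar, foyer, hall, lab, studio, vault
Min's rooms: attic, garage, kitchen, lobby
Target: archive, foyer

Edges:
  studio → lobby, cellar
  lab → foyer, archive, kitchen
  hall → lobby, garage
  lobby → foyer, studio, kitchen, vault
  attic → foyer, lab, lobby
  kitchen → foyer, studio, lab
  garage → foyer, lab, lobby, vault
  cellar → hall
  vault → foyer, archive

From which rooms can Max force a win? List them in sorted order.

archive, foyer, lab, vault

A0 = {archive, foyer}
A1: add {lab, vault} — lab (Max) has lab→foyer; vault (Max) has vault→foyer.
A2 = A1; e.g. studio (Max) has no edge into A1. Fixed point.
Max's winning region = {archive, foyer, lab, vault}.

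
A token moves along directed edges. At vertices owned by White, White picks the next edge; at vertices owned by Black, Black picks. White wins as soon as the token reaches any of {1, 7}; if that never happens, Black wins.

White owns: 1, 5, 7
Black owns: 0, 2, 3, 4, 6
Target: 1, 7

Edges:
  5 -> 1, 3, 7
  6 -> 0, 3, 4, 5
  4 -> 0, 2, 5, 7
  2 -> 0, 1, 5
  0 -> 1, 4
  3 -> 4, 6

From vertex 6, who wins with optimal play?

Black

A0 = {1, 7}
A1: add {5} — 5 (White) has 5→1.
A2 = A1; e.g. 0 (Black) can still go to 4. Fixed point.
6 never enters the attractor, so Black can avoid the target forever.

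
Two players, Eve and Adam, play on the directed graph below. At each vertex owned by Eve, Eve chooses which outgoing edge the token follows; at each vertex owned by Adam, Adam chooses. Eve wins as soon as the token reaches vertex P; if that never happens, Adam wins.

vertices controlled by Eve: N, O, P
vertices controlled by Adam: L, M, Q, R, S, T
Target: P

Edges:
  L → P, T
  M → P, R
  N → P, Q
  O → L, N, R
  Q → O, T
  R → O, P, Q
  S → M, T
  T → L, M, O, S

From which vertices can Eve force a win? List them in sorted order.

A0 = {P}
A1: add {N} — N (Eve) has N→P.
A2: add {O} — O (Eve) has O→N.
A3 = A2; e.g. L (Adam) can still go to T. Fixed point.
Eve's winning region = {N, O, P}.

N, O, P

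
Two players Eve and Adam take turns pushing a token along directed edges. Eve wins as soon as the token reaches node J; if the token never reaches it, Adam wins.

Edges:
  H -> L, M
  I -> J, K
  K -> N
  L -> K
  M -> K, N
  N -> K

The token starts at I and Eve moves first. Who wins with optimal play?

Eve

Track states (vertex, player-to-move).
A0 = {(J,Eve), (J,Adam)}
A1: add {(I,Eve)}.
(I,Eve) ∈ A1 ⇒ Eve forces the target.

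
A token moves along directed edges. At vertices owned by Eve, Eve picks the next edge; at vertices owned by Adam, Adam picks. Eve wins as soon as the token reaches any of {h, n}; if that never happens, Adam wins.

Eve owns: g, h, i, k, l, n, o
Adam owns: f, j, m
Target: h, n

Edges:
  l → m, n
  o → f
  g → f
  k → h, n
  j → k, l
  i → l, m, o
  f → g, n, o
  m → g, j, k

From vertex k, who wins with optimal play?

A0 = {h, n}
A1: add {k, l} — k (Eve) has k→h; l (Eve) has l→n.
k ∈ A1, so Eve can force the target.

Eve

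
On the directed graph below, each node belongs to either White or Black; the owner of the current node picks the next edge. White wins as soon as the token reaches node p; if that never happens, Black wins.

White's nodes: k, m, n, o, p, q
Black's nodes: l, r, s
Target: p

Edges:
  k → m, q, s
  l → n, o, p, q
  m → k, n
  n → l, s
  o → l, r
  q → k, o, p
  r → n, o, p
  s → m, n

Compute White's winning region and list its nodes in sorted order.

A0 = {p}
A1: add {q} — q (White) has q→p.
A2: add {k} — k (White) has k→q.
A3: add {m} — m (White) has m→k.
A4 = A3; e.g. l (Black) can still go to n. Fixed point.
White's winning region = {k, m, p, q}.

k, m, p, q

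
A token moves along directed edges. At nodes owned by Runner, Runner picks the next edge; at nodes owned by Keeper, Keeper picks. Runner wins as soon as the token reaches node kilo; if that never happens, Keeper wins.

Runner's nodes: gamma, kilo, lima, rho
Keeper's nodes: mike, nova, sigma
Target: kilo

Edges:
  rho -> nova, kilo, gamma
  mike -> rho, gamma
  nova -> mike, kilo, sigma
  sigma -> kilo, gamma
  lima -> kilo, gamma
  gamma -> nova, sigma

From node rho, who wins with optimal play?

A0 = {kilo}
A1: add {lima, rho} — rho (Runner) has rho→kilo; lima (Runner) has lima→kilo.
A2 = A1; e.g. mike (Keeper) can still go to gamma. Fixed point.
rho ∈ A1, so Runner can force the target.

Runner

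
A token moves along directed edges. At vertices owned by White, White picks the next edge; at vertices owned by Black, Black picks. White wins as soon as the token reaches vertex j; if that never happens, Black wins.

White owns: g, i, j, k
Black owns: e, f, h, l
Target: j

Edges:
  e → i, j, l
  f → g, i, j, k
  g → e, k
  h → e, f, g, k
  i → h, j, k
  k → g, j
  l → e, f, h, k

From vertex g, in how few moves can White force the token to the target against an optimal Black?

2

A0 = {j}
A1: add {i, k} — i (White) has i→j; k (White) has k→j.
A2: add {g} — g (White) has g→k.
g enters the attractor at level 2, so White can force the target in 2 moves from there.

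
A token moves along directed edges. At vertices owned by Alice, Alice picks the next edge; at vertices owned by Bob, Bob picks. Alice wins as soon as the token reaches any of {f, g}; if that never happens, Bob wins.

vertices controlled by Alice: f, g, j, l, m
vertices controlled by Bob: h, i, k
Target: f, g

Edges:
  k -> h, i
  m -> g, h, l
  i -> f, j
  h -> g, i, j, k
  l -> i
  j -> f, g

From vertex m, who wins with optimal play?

Alice

A0 = {f, g}
A1: add {j, m} — j (Alice) has j→f; m (Alice) has m→g.
m ∈ A1, so Alice can force the target.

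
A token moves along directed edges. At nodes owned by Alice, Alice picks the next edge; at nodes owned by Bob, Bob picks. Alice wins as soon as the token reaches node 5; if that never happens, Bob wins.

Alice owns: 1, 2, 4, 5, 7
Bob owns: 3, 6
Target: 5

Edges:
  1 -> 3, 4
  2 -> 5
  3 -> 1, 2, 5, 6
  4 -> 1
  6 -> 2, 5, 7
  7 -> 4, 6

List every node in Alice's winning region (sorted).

2, 5

A0 = {5}
A1: add {2} — 2 (Alice) has 2→5.
A2 = A1; e.g. 1 (Alice) has no edge into A1. Fixed point.
Alice's winning region = {2, 5}.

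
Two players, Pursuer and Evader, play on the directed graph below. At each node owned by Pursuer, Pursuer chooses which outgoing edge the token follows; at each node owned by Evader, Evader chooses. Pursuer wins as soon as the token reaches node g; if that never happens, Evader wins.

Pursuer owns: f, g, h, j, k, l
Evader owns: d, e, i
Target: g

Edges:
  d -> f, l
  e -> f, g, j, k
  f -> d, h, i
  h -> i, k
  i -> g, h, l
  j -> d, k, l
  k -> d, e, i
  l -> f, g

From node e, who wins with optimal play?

Evader

A0 = {g}
A1: add {l} — l (Pursuer) has l→g.
A2: add {j} — j (Pursuer) has j→l.
A3 = A2; e.g. d (Evader) can still go to f. Fixed point.
e never enters the attractor, so Evader can avoid the target forever.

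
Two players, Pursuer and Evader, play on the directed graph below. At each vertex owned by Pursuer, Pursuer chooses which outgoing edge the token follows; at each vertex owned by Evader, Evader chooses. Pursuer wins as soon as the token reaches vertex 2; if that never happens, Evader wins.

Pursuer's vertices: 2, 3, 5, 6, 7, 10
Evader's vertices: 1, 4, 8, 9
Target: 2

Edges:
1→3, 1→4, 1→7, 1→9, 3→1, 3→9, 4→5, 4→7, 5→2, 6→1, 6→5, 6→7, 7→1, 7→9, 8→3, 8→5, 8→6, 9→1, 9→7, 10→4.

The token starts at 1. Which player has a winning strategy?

Evader

A0 = {2}
A1: add {5} — 5 (Pursuer) has 5→2.
A2: add {6} — 6 (Pursuer) has 6→5.
A3 = A2; e.g. 1 (Evader) can still go to 3. Fixed point.
1 never enters the attractor, so Evader can avoid the target forever.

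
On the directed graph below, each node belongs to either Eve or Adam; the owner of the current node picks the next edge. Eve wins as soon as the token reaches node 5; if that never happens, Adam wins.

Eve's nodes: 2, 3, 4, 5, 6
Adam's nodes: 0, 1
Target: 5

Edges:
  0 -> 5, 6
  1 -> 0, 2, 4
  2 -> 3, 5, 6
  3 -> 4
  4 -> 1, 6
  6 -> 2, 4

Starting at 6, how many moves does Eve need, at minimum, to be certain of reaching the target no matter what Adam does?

2

A0 = {5}
A1: add {2} — 2 (Eve) has 2→5.
A2: add {6} — 6 (Eve) has 6→2.
6 enters the attractor at level 2, so Eve can force the target in 2 moves from there.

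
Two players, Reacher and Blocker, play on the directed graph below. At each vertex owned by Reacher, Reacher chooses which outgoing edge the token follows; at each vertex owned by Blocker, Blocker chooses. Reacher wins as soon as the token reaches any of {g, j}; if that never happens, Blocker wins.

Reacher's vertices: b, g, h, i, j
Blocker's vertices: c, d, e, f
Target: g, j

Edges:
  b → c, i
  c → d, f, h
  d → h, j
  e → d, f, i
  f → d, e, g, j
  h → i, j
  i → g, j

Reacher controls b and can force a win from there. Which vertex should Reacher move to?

i

A0 = {g, j}
A1: add {h, i} — h (Reacher) has h→j; i (Reacher) has i→g.
A2: add {b, d} — b (Reacher) has b→i; d (Blocker): all of {h, j} already in.
A3 = A2; e.g. c (Blocker) can still go to f. Fixed point.
From b, successor i is in the attractor (rank 1); the other successor c is not.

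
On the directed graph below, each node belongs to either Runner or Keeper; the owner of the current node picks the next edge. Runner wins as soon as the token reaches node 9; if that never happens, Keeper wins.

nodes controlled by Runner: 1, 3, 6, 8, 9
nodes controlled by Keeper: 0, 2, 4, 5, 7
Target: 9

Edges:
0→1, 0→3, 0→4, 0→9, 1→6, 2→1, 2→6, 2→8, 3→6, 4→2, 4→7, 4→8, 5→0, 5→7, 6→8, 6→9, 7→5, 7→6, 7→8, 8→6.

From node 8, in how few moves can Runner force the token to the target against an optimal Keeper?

A0 = {9}
A1: add {6} — 6 (Runner) has 6→9.
A2: add {1, 3, 8} — 1 (Runner) has 1→6; 3 (Runner) has 3→6; 8 (Runner) has 8→6.
8 enters the attractor at level 2, so Runner can force the target in 2 moves from there.

2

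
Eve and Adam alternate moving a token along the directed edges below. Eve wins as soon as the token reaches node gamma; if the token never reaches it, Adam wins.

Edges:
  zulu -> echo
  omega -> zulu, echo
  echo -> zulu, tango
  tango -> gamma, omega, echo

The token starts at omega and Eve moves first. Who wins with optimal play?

Adam

Track states (vertex, player-to-move).
A0 = {(gamma,Eve), (gamma,Adam)}
A1: add {(tango,Eve)}.
A2 = A1; e.g. (zulu,Eve) stays out. (omega,Eve) never enters ⇒ Adam avoids the target.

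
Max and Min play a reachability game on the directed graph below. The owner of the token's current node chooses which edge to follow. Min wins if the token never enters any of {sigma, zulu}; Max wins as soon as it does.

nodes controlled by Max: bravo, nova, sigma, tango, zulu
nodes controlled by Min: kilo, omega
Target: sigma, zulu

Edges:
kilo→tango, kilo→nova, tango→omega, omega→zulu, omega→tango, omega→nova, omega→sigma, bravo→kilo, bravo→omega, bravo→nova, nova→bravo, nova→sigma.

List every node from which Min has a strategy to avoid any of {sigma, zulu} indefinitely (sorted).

A0 = {sigma, zulu}
A1: add {nova} — nova (Max) has nova→sigma.
A2: add {bravo} — bravo (Max) has bravo→nova.
A3 = A2; e.g. kilo (Min) can still go to tango. Fixed point.
Max's attractor = {bravo, nova, sigma, zulu}; Min avoids the target exactly from the complement.

kilo, omega, tango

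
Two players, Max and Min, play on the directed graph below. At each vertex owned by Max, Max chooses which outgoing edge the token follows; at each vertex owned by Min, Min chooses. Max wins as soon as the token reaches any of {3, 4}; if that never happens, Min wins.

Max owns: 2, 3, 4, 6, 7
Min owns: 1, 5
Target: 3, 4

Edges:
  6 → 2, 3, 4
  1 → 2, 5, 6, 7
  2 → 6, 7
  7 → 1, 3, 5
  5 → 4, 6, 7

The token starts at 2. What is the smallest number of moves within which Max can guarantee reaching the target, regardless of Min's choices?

A0 = {3, 4}
A1: add {6, 7} — 6 (Max) has 6→3; 7 (Max) has 7→3.
A2: add {2, 5} — 2 (Max) has 2→6; 5 (Min): all of {4, 6, 7} already in.
2 enters the attractor at level 2, so Max can force the target in 2 moves from there.

2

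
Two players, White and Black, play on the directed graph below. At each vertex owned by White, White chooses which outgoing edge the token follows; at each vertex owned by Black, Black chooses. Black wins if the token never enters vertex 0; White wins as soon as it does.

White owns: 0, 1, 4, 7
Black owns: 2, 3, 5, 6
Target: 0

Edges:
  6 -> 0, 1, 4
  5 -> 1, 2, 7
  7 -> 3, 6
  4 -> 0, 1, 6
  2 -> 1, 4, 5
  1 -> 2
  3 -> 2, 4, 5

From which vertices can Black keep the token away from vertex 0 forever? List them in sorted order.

A0 = {0}
A1: add {4} — 4 (White) has 4→0.
A2 = A1; e.g. 1 (White) has no edge into A1. Fixed point.
White's attractor = {0, 4}; Black avoids the target exactly from the complement.

1, 2, 3, 5, 6, 7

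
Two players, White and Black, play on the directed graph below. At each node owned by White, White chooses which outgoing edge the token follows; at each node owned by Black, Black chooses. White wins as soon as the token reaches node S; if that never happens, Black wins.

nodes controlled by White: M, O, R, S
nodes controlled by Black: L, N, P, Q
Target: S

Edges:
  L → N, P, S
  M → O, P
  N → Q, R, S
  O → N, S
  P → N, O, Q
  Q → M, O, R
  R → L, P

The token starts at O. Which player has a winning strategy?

White

A0 = {S}
A1: add {O} — O (White) has O→S.
O ∈ A1, so White can force the target.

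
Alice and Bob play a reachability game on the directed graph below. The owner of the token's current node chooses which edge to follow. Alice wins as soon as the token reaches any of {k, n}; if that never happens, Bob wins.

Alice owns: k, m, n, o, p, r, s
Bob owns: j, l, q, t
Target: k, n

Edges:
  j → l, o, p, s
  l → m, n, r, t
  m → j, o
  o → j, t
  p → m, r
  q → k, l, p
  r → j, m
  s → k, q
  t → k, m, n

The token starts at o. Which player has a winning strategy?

A0 = {k, n}
A1: add {s} — s (Alice) has s→k.
A2 = A1; e.g. j (Bob) can still go to l. Fixed point.
o never enters the attractor, so Bob can avoid the target forever.

Bob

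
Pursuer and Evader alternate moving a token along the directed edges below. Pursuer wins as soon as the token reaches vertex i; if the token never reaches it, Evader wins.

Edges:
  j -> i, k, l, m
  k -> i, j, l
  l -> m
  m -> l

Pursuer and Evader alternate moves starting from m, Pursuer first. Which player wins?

Track states (vertex, player-to-move).
A0 = {(i,Pursuer), (i,Evader)}
A1: add {(j,Pursuer), (k,Pursuer)}.
A2 = A1; e.g. (j,Evader) stays out. (m,Pursuer) never enters ⇒ Evader avoids the target.

Evader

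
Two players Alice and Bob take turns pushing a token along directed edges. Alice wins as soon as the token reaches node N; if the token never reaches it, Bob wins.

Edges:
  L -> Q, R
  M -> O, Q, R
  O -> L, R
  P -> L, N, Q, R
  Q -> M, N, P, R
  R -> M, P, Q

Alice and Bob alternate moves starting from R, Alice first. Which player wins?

Track states (vertex, player-to-move).
A0 = {(N,Alice), (N,Bob)}
A1: add {(P,Alice), (Q,Alice)}.
A2 = A1; e.g. (L,Alice) stays out. (R,Alice) never enters ⇒ Bob avoids the target.

Bob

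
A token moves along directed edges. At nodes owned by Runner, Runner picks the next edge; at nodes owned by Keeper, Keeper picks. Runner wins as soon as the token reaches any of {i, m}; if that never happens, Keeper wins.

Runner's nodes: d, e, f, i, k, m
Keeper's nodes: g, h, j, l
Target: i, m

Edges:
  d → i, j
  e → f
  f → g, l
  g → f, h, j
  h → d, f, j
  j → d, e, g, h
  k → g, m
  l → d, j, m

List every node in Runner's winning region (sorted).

A0 = {i, m}
A1: add {d, k} — d (Runner) has d→i; k (Runner) has k→m.
A2 = A1; e.g. e (Runner) has no edge into A1. Fixed point.
Runner's winning region = {d, i, k, m}.

d, i, k, m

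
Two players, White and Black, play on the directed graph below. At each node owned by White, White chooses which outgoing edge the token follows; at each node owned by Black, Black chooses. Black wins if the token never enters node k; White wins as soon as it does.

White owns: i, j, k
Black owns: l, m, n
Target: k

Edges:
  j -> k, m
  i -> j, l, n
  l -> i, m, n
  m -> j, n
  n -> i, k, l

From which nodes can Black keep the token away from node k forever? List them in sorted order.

A0 = {k}
A1: add {j} — j (White) has j→k.
A2: add {i} — i (White) has i→j.
A3 = A2; e.g. l (Black) can still go to m. Fixed point.
White's attractor = {i, j, k}; Black avoids the target exactly from the complement.

l, m, n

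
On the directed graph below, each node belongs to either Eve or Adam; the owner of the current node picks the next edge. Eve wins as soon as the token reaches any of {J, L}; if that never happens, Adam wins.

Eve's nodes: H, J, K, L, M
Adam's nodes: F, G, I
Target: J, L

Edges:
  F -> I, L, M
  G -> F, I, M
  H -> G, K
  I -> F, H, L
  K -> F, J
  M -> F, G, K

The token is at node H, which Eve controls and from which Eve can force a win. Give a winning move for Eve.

K

A0 = {J, L}
A1: add {K} — K (Eve) has K→J.
A2: add {H, M} — H (Eve) has H→K; M (Eve) has M→K.
A3 = A2; e.g. F (Adam) can still go to I. Fixed point.
From H, successor K is in the attractor (rank 1); the other successor G is not.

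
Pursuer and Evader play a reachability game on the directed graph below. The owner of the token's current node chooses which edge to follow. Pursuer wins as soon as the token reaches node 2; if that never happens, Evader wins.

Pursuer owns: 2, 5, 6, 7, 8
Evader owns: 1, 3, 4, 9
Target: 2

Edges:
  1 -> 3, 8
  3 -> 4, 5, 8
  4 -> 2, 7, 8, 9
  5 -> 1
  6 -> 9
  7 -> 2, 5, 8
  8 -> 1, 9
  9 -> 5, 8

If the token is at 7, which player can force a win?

A0 = {2}
A1: add {7} — 7 (Pursuer) has 7→2.
A2 = A1; e.g. 1 (Evader) can still go to 3. Fixed point.
7 ∈ A1, so Pursuer can force the target.

Pursuer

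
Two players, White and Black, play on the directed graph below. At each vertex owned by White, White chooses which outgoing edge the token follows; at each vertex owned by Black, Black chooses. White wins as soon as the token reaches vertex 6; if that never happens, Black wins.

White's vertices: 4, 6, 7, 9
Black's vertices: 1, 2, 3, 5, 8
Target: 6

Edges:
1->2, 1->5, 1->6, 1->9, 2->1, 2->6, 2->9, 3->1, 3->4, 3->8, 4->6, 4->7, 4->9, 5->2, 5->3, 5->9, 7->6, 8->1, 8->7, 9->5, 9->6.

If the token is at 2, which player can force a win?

A0 = {6}
A1: add {4, 7, 9} — 4 (White) has 4→6; 7 (White) has 7→6; 9 (White) has 9→6.
A2 = A1; e.g. 1 (Black) can still go to 2. Fixed point.
2 never enters the attractor, so Black can avoid the target forever.

Black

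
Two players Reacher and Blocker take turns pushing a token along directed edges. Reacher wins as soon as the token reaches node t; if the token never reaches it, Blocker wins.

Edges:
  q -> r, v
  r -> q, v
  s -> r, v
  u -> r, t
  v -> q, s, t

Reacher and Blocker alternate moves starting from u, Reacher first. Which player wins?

Track states (vertex, player-to-move).
A0 = {(t,Reacher), (t,Blocker)}
A1: add {(u,Reacher), (v,Reacher)}.
(u,Reacher) ∈ A1 ⇒ Reacher forces the target.

Reacher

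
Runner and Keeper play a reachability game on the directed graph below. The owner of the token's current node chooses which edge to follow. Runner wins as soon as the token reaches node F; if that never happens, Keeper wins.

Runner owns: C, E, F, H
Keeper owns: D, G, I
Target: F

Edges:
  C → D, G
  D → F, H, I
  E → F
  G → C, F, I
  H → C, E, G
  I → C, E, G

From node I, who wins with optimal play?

A0 = {F}
A1: add {E} — E (Runner) has E→F.
A2: add {H} — H (Runner) has H→E.
A3 = A2; e.g. C (Runner) has no edge into A2. Fixed point.
I never enters the attractor, so Keeper can avoid the target forever.

Keeper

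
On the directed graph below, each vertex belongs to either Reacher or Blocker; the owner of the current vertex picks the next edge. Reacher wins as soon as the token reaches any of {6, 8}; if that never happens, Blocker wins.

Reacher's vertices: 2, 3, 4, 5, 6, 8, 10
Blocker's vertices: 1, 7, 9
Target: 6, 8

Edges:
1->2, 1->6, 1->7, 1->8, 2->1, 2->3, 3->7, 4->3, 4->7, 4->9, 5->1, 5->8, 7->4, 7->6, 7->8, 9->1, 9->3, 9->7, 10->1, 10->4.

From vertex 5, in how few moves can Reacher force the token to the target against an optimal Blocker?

A0 = {6, 8}
A1: add {5} — 5 (Reacher) has 5→8.
A2 = A1; e.g. 1 (Blocker) can still go to 2. Fixed point.
5 enters the attractor at level 1, so Reacher can force the target in 1 move from there.

1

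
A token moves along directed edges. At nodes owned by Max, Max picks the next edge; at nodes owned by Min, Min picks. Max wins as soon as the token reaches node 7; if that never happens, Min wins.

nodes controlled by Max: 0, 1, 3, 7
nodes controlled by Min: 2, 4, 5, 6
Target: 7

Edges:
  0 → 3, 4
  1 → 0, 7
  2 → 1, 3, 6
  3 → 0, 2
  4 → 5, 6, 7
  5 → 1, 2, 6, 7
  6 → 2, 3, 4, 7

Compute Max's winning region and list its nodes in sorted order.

1, 7

A0 = {7}
A1: add {1} — 1 (Max) has 1→7.
A2 = A1; e.g. 0 (Max) has no edge into A1. Fixed point.
Max's winning region = {1, 7}.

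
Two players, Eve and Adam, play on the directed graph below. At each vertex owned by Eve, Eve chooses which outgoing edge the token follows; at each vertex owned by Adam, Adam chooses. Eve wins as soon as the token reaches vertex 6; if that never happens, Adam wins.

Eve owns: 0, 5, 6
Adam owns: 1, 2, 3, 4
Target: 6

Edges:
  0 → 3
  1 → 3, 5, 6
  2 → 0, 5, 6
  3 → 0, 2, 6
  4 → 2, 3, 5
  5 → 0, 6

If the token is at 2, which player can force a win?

Adam

A0 = {6}
A1: add {5} — 5 (Eve) has 5→6.
A2 = A1; e.g. 0 (Eve) has no edge into A1. Fixed point.
2 never enters the attractor, so Adam can avoid the target forever.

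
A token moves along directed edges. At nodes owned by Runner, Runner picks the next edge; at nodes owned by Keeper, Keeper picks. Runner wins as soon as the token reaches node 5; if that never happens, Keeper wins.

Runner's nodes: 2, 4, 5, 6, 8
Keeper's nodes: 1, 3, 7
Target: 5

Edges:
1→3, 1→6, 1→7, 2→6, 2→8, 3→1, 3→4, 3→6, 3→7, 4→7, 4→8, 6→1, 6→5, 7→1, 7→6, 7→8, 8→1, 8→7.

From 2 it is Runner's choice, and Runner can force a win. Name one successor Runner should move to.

6

A0 = {5}
A1: add {6} — 6 (Runner) has 6→5.
A2: add {2} — 2 (Runner) has 2→6.
A3 = A2; e.g. 1 (Keeper) can still go to 3. Fixed point.
From 2, successor 6 is in the attractor (rank 1); the other successor 8 is not.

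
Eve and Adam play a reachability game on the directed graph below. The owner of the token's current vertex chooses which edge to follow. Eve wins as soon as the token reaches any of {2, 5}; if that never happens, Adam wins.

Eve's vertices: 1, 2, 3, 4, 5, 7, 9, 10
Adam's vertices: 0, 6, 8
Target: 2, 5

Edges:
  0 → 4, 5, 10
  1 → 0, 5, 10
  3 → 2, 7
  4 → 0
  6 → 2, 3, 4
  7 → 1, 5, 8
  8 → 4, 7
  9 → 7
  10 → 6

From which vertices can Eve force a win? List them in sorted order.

1, 2, 3, 5, 7, 9

A0 = {2, 5}
A1: add {1, 3, 7} — 1 (Eve) has 1→5; 3 (Eve) has 3→2; 7 (Eve) has 7→5.
A2: add {9} — 9 (Eve) has 9→7.
A3 = A2; e.g. 0 (Adam) can still go to 4. Fixed point.
Eve's winning region = {1, 2, 3, 5, 7, 9}.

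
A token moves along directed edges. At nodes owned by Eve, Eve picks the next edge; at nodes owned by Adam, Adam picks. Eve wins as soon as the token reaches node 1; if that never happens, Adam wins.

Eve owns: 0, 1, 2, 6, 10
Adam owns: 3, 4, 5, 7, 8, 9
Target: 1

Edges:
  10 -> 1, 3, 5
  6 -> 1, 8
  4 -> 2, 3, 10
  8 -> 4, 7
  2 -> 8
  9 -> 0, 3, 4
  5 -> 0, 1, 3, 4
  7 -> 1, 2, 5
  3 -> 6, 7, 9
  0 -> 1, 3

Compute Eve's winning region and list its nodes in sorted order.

A0 = {1}
A1: add {0, 6, 10} — 0 (Eve) has 0→1; 6 (Eve) has 6→1; 10 (Eve) has 10→1.
A2 = A1; e.g. 2 (Eve) has no edge into A1. Fixed point.
Eve's winning region = {0, 1, 6, 10}.

0, 1, 6, 10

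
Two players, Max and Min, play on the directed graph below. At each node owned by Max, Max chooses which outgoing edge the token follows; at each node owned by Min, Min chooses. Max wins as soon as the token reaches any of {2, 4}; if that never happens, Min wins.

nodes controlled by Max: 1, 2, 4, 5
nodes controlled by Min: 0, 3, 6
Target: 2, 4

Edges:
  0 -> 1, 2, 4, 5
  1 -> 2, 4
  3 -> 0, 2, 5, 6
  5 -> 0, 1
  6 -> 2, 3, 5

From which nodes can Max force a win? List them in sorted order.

A0 = {2, 4}
A1: add {1} — 1 (Max) has 1→2.
A2: add {5} — 5 (Max) has 5→1.
A3: add {0} — 0 (Min): all of {1, 2, 4, 5} already in.
A4 = A3; e.g. 3 (Min) can still go to 6. Fixed point.
Max's winning region = {0, 1, 2, 4, 5}.

0, 1, 2, 4, 5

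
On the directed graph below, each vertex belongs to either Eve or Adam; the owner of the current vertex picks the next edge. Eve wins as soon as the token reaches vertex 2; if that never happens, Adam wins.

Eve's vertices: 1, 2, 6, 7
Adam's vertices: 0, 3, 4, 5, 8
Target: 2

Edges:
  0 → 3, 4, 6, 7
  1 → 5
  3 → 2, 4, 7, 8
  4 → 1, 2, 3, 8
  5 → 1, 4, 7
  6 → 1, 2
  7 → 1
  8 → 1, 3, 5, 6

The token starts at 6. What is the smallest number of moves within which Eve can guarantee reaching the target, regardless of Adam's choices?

A0 = {2}
A1: add {6} — 6 (Eve) has 6→2.
A2 = A1; e.g. 0 (Adam) can still go to 3. Fixed point.
6 enters the attractor at level 1, so Eve can force the target in 1 move from there.

1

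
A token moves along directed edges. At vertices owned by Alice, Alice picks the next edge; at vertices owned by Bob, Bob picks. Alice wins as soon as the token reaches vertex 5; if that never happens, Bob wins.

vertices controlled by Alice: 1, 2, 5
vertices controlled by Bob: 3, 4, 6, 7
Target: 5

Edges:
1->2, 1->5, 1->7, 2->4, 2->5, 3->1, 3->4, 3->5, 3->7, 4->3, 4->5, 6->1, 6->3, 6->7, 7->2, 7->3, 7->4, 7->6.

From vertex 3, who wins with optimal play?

A0 = {5}
A1: add {1, 2} — 1 (Alice) has 1→5; 2 (Alice) has 2→5.
A2 = A1; e.g. 3 (Bob) can still go to 4. Fixed point.
3 never enters the attractor, so Bob can avoid the target forever.

Bob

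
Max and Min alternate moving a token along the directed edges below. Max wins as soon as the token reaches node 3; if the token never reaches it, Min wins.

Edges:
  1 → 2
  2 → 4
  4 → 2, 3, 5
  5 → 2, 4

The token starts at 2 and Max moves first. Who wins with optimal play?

Min

Track states (vertex, player-to-move).
A0 = {(3,Max), (3,Min)}
A1: add {(4,Max)}.
A2: add {(2,Min)}.
A3: add {(1,Max), (5,Max)}.
A4 = A3; e.g. (1,Min) stays out. (2,Max) never enters ⇒ Min avoids the target.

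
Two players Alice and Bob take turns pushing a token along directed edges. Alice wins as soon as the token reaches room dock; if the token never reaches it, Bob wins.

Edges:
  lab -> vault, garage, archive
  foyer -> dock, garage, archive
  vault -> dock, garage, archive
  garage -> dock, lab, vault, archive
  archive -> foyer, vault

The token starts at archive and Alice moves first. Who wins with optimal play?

Bob

Track states (vertex, player-to-move).
A0 = {(dock,Alice), (dock,Bob)}
A1: add {(foyer,Alice), (vault,Alice), (garage,Alice)}.
A2: add {(archive,Bob)}.
A3: add {(lab,Alice)}.
A4 = A3; e.g. (lab,Bob) stays out. (archive,Alice) never enters ⇒ Bob avoids the target.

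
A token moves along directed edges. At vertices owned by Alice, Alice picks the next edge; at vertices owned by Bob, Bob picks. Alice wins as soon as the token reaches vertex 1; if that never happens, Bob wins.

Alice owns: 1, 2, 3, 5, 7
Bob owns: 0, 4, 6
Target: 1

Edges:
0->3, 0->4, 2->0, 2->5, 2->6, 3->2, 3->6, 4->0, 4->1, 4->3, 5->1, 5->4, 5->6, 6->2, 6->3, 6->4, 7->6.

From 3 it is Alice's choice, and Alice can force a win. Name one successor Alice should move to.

2

A0 = {1}
A1: add {5} — 5 (Alice) has 5→1.
A2: add {2} — 2 (Alice) has 2→5.
A3: add {3} — 3 (Alice) has 3→2.
A4 = A3; e.g. 0 (Bob) can still go to 4. Fixed point.
From 3, successor 2 is in the attractor (rank 2); the other successor 6 is not.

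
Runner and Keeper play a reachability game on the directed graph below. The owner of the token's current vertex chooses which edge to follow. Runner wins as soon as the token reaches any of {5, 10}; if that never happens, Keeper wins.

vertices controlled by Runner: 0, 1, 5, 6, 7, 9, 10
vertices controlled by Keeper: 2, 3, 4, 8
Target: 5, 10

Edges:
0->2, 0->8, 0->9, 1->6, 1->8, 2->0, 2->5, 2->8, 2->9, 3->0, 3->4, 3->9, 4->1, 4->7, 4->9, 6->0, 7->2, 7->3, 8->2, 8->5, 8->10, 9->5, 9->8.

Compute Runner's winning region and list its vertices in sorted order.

0, 1, 5, 6, 9, 10

A0 = {5, 10}
A1: add {9} — 9 (Runner) has 9→5.
A2: add {0} — 0 (Runner) has 0→9.
A3: add {6} — 6 (Runner) has 6→0.
A4: add {1} — 1 (Runner) has 1→6.
A5 = A4; e.g. 2 (Keeper) can still go to 8. Fixed point.
Runner's winning region = {0, 1, 5, 6, 9, 10}.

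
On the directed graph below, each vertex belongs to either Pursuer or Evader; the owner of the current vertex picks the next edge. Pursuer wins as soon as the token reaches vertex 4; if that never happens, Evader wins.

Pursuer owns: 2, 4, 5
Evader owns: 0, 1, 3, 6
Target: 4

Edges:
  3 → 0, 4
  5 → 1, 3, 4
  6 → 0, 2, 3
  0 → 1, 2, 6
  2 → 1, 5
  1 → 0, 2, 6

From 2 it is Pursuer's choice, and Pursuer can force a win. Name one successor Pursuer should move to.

A0 = {4}
A1: add {5} — 5 (Pursuer) has 5→4.
A2: add {2} — 2 (Pursuer) has 2→5.
A3 = A2; e.g. 0 (Evader) can still go to 1. Fixed point.
From 2, successor 5 is in the attractor (rank 1); the other successor 1 is not.

5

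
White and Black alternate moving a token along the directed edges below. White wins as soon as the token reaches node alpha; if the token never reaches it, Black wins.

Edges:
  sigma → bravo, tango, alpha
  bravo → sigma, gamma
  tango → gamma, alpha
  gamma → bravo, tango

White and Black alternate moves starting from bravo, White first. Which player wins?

Black

Track states (vertex, player-to-move).
A0 = {(alpha,White), (alpha,Black)}
A1: add {(sigma,White), (tango,White)}.
A2 = A1; e.g. (sigma,Black) stays out. (bravo,White) never enters ⇒ Black avoids the target.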